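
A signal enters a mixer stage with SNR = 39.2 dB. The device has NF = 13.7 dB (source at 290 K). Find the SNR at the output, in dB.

25.5 dB

By definition F = SNR_in/SNR_out, so in dB: SNR_out = SNR_in − NF
SNR_out = 39.2 − 13.7 = 25.5 dB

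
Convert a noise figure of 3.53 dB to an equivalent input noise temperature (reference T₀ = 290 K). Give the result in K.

364 K

F = 10^(3.53/10) = 2.25424
T_e = (F − 1)·T₀ = (2.25424 − 1) × 290 = 364 K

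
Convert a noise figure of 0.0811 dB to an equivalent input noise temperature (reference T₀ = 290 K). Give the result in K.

5.47 K

F = 10^(0.0811/10) = 1.01885
T_e = (F − 1)·T₀ = (1.01885 − 1) × 290 = 5.47 K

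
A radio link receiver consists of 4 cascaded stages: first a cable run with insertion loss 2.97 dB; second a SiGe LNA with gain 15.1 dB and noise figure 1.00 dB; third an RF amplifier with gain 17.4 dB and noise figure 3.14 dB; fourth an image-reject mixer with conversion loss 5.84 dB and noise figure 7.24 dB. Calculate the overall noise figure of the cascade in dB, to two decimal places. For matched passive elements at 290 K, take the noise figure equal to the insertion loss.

4.09 dB

Convert to linear (a loss of L dB is a gain of −L dB): F_i = 10^(NF_i/10), G_i = 10^(G_i,dB/10)
  Stage 1: F_1 = 10^(2.97/10) = 1.982, G_1 = 10^(−2.97/10) = 0.5047
  Stage 2: F_2 = 10^(1.00/10) = 1.259, G_2 = 10^(15.1/10) = 32.36
  Stage 3: F_3 = 10^(3.14/10) = 2.061, G_3 = 10^(17.4/10) = 54.95
  Stage 4: F_4 = 10^(7.24/10) = 5.297, G_4 = 10^(−5.84/10) = 0.2606
Friis cascade:
  F = 1.982 + (1.259 − 1)/0.5047 + (2.061 − 1)/16.33 + (5.297 − 1)/897.4 = 2.564
NF = 10 log₁₀(2.564) = 4.09 dB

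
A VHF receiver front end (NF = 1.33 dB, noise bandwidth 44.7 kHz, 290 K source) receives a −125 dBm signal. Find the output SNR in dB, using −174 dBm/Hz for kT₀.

1.2 dB

Noise floor: N = −174 + 10 log₁₀(B) + NF
10 log₁₀(4.47×10⁴) = 46.5 dB
N = −174 + 46.5 + 1.33 = −126.17 dBm
SNR = P_sig − N = −125 − (−126.17) = 1.17 dB → 1.2 dB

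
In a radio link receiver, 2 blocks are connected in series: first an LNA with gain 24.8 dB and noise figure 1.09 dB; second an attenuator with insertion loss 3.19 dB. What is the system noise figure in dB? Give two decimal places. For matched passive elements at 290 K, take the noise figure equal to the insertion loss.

Convert to linear (a loss of L dB is a gain of −L dB): F_i = 10^(NF_i/10), G_i = 10^(G_i,dB/10)
  Stage 1: F_1 = 10^(1.09/10) = 1.285, G_1 = 10^(24.8/10) = 302.0
  Stage 2: F_2 = 10^(3.19/10) = 2.084, G_2 = 10^(−3.19/10) = 0.4797
Friis cascade:
  F = 1.285 + (2.084 − 1)/302.0 = 1.289
NF = 10 log₁₀(1.289) = 1.10 dB

1.10 dB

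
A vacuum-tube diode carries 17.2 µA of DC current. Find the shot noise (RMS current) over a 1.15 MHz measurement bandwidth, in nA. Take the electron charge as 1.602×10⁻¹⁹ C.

2.52 nA

I_n = √(2qI·B)
2qI·B = 2 × 1.602×10⁻¹⁹ × 1.72×10⁻⁵ × 1.15×10⁶ = 6.34×10⁻¹⁸ A²
I_n = √(6.34×10⁻¹⁸) = 2.52×10⁻⁹ A = 2.52 nA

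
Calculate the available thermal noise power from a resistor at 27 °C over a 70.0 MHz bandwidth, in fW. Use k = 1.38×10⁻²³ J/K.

290 fW

T = 27 °C + 273.15 = 300.15 K
P_n = kTB = 1.38×10⁻²³ × 300.15 × 7.00×10⁷ = 2.90×10⁻¹³ W = 290 fW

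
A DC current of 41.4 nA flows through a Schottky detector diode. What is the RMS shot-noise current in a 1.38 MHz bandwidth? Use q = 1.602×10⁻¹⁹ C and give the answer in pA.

I_n = √(2qI·B)
2qI·B = 2 × 1.602×10⁻¹⁹ × 4.14×10⁻⁸ × 1.38×10⁶ = 1.83×10⁻²⁰ A²
I_n = √(1.83×10⁻²⁰) = 1.35×10⁻¹⁰ A = 135 pA

135 pA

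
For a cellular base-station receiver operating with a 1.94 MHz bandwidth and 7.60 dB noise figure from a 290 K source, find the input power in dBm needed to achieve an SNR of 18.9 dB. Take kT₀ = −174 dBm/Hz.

−84.6 dBm

Sensitivity = −174 + 10 log₁₀(B) + NF + SNR_min
= −174 + 62.88 + 7.60 + 18.9
= −84.62 dBm → −84.6 dBm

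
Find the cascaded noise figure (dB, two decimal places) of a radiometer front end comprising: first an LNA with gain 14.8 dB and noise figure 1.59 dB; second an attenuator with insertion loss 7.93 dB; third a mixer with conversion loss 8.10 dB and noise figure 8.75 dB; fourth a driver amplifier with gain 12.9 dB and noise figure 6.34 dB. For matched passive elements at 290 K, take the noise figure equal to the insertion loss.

8.66 dB

Convert to linear (a loss of L dB is a gain of −L dB): F_i = 10^(NF_i/10), G_i = 10^(G_i,dB/10)
  Stage 1: F_1 = 10^(1.59/10) = 1.442, G_1 = 10^(14.8/10) = 30.20
  Stage 2: F_2 = 10^(7.93/10) = 6.209, G_2 = 10^(−7.93/10) = 0.1611
  Stage 3: F_3 = 10^(8.75/10) = 7.499, G_3 = 10^(−8.10/10) = 0.1549
  Stage 4: F_4 = 10^(6.34/10) = 4.305, G_4 = 10^(12.9/10) = 19.50
Friis cascade:
  F = 1.442 + (6.209 − 1)/30.20 + (7.499 − 1)/4.864 + (4.305 − 1)/0.7534 = 7.338
NF = 10 log₁₀(7.338) = 8.66 dB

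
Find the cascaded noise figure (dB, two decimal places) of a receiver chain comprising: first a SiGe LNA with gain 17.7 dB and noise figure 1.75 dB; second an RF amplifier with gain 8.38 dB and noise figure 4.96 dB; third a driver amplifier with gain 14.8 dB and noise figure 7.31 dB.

1.88 dB

Convert to linear (a loss of L dB is a gain of −L dB): F_i = 10^(NF_i/10), G_i = 10^(G_i,dB/10)
  Stage 1: F_1 = 10^(1.75/10) = 1.496, G_1 = 10^(17.7/10) = 58.88
  Stage 2: F_2 = 10^(4.96/10) = 3.133, G_2 = 10^(8.38/10) = 6.887
  Stage 3: F_3 = 10^(7.31/10) = 5.383, G_3 = 10^(14.8/10) = 30.20
Friis cascade:
  F = 1.496 + (3.133 − 1)/58.88 + (5.383 − 1)/405.5 = 1.543
NF = 10 log₁₀(1.543) = 1.88 dB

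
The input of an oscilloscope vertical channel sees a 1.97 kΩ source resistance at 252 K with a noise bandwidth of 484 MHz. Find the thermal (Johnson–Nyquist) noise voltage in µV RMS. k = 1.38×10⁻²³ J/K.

115 µV

V_n = √(4kTRB)
4kTRB = 4 × 1.38×10⁻²³ × 252 × 1.97×10³ × 4.84×10⁸ = 1.33×10⁻⁸ V²
V_n = √(1.33×10⁻⁸) = 1.15×10⁻⁴ V = 115 µV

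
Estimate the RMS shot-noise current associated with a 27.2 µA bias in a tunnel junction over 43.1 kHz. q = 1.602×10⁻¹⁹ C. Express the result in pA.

613 pA

I_n = √(2qI·B)
2qI·B = 2 × 1.602×10⁻¹⁹ × 2.72×10⁻⁵ × 4.31×10⁴ = 3.76×10⁻¹⁹ A²
I_n = √(3.76×10⁻¹⁹) = 6.13×10⁻¹⁰ A = 613 pA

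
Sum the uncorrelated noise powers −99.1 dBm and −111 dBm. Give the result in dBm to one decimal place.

Convert to linear, add, convert back:
P₁ = 1.23×10⁻¹³ W, P₂ = 7.94×10⁻¹⁵ W
P_tot = 1.31×10⁻¹³ W → 10 log₁₀(P_tot / 10⁻³) = −98.8 dBm

−98.8 dBm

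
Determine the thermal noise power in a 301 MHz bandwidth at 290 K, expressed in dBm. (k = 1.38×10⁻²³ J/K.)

−89.2 dBm

P_n = kTB = 1.38×10⁻²³ × 290 × 3.01×10⁸ = 1.20×10⁻¹² W
In dBm: 10 log₁₀(1.20×10⁻¹² / 10⁻³) = −89.2 dBm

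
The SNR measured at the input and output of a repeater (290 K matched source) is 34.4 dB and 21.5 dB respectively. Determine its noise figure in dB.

NF (dB) = SNR_in(dB) − SNR_out(dB) when the source is at T₀
NF = 34.4 − 21.5 = 12.9 dB

12.9 dB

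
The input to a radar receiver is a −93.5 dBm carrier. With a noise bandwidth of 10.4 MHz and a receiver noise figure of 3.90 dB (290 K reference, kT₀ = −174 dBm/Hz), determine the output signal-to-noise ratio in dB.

6.4 dB

Noise floor: N = −174 + 10 log₁₀(B) + NF
10 log₁₀(1.04×10⁷) = 70.17 dB
N = −174 + 70.17 + 3.90 = −99.93 dBm
SNR = P_sig − N = −93.5 − (−99.93) = 6.43 dB → 6.4 dB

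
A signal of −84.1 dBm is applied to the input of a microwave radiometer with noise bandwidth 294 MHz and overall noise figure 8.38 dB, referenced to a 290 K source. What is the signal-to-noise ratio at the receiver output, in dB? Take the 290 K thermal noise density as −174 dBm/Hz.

−3.2 dB

Noise floor: N = −174 + 10 log₁₀(B) + NF
10 log₁₀(2.94×10⁸) = 84.68 dB
N = −174 + 84.68 + 8.38 = −80.94 dBm
SNR = P_sig − N = −84.1 − (−80.94) = −3.16 dB → −3.2 dB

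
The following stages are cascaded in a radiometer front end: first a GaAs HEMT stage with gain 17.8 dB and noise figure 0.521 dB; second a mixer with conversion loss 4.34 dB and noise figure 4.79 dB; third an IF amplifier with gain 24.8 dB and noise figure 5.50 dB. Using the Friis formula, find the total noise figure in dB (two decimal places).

Convert to linear (a loss of L dB is a gain of −L dB): F_i = 10^(NF_i/10), G_i = 10^(G_i,dB/10)
  Stage 1: F_1 = 10^(0.521/10) = 1.127, G_1 = 10^(17.8/10) = 60.26
  Stage 2: F_2 = 10^(4.79/10) = 3.013, G_2 = 10^(−4.34/10) = 0.3681
  Stage 3: F_3 = 10^(5.50/10) = 3.548, G_3 = 10^(24.8/10) = 302.0
Friis cascade:
  F = 1.127 + (3.013 − 1)/60.26 + (3.548 − 1)/22.18 = 1.276
NF = 10 log₁₀(1.276) = 1.06 dB

1.06 dB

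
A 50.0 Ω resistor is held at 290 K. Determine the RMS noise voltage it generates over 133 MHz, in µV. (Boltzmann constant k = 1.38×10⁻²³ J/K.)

V_n = √(4kTRB)
4kTRB = 4 × 1.38×10⁻²³ × 290 × 5.00×10¹ × 1.33×10⁸ = 1.06×10⁻¹⁰ V²
V_n = √(1.06×10⁻¹⁰) = 1.03×10⁻⁵ V = 10.3 µV

10.3 µV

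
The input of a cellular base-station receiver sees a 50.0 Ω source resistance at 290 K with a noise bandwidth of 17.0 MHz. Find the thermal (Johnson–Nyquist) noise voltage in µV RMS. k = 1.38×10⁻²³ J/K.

3.69 µV

V_n = √(4kTRB)
4kTRB = 4 × 1.38×10⁻²³ × 290 × 5.00×10¹ × 1.70×10⁷ = 1.36×10⁻¹¹ V²
V_n = √(1.36×10⁻¹¹) = 3.69×10⁻⁶ V = 3.69 µV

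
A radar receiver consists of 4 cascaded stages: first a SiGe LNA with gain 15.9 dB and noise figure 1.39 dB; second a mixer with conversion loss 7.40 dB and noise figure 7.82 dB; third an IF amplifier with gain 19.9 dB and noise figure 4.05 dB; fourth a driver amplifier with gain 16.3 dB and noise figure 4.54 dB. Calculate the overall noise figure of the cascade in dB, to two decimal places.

Convert to linear (a loss of L dB is a gain of −L dB): F_i = 10^(NF_i/10), G_i = 10^(G_i,dB/10)
  Stage 1: F_1 = 10^(1.39/10) = 1.377, G_1 = 10^(15.9/10) = 38.90
  Stage 2: F_2 = 10^(7.82/10) = 6.053, G_2 = 10^(−7.40/10) = 0.1820
  Stage 3: F_3 = 10^(4.05/10) = 2.541, G_3 = 10^(19.9/10) = 97.72
  Stage 4: F_4 = 10^(4.54/10) = 2.844, G_4 = 10^(16.3/10) = 42.66
Friis cascade:
  F = 1.377 + (6.053 − 1)/38.90 + (2.541 − 1)/7.079 + (2.844 − 1)/691.8 = 1.727
NF = 10 log₁₀(1.727) = 2.37 dB

2.37 dB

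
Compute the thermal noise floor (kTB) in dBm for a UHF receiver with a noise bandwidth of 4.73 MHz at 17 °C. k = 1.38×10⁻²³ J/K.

T = 17 °C + 273.15 = 290.15 K
P_n = kTB = 1.38×10⁻²³ × 290.15 × 4.73×10⁶ = 1.89×10⁻¹⁴ W
In dBm: 10 log₁₀(1.89×10⁻¹⁴ / 10⁻³) = −107.2 dBm

−107.2 dBm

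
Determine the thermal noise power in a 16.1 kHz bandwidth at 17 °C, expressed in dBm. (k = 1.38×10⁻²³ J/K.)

T = 17 °C + 273.15 = 290.15 K
P_n = kTB = 1.38×10⁻²³ × 290.15 × 1.61×10⁴ = 6.45×10⁻¹⁷ W
In dBm: 10 log₁₀(6.45×10⁻¹⁷ / 10⁻³) = −131.9 dBm

−131.9 dBm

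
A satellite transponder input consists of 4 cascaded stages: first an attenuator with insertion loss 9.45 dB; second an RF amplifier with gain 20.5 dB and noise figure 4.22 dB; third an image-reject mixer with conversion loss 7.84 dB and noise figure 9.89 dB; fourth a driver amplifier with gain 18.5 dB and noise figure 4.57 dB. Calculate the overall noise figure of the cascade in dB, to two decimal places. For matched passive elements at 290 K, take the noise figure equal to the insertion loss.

Convert to linear (a loss of L dB is a gain of −L dB): F_i = 10^(NF_i/10), G_i = 10^(G_i,dB/10)
  Stage 1: F_1 = 10^(9.45/10) = 8.810, G_1 = 10^(−9.45/10) = 0.1135
  Stage 2: F_2 = 10^(4.22/10) = 2.642, G_2 = 10^(20.5/10) = 112.2
  Stage 3: F_3 = 10^(9.89/10) = 9.750, G_3 = 10^(−7.84/10) = 0.1644
  Stage 4: F_4 = 10^(4.57/10) = 2.864, G_4 = 10^(18.5/10) = 70.79
Friis cascade:
  F = 8.810 + (2.642 − 1)/0.1135 + (9.750 − 1)/12.74 + (2.864 − 1)/2.094 = 24.86
NF = 10 log₁₀(24.86) = 13.95 dB

13.95 dB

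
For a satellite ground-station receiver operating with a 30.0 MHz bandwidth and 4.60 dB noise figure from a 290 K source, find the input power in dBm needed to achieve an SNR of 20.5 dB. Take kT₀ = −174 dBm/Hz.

−74.1 dBm

Sensitivity = −174 + 10 log₁₀(B) + NF + SNR_min
= −174 + 74.77 + 4.60 + 20.5
= −74.13 dBm → −74.1 dBm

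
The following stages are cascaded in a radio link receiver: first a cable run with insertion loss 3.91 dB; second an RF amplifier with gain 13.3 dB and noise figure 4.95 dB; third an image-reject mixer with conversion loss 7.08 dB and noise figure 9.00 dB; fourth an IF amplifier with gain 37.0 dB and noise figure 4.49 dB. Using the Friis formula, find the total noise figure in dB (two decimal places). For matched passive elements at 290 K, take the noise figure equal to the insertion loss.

Convert to linear (a loss of L dB is a gain of −L dB): F_i = 10^(NF_i/10), G_i = 10^(G_i,dB/10)
  Stage 1: F_1 = 10^(3.91/10) = 2.460, G_1 = 10^(−3.91/10) = 0.4064
  Stage 2: F_2 = 10^(4.95/10) = 3.126, G_2 = 10^(13.3/10) = 21.38
  Stage 3: F_3 = 10^(9.00/10) = 7.943, G_3 = 10^(−7.08/10) = 0.1959
  Stage 4: F_4 = 10^(4.49/10) = 2.812, G_4 = 10^(37.0/10) = 5012
Friis cascade:
  F = 2.460 + (3.126 − 1)/0.4064 + (7.943 − 1)/8.690 + (2.812 − 1)/1.702 = 9.555
NF = 10 log₁₀(9.555) = 9.80 dB

9.80 dB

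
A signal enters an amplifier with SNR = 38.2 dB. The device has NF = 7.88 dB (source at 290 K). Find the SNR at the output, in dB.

30.32 dB

By definition F = SNR_in/SNR_out, so in dB: SNR_out = SNR_in − NF
SNR_out = 38.2 − 7.88 = 30.32 dB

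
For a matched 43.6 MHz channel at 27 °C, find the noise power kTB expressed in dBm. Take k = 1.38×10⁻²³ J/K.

−97.4 dBm

T = 27 °C + 273.15 = 300.15 K
P_n = kTB = 1.38×10⁻²³ × 300.15 × 4.36×10⁷ = 1.81×10⁻¹³ W
In dBm: 10 log₁₀(1.81×10⁻¹³ / 10⁻³) = −97.4 dBm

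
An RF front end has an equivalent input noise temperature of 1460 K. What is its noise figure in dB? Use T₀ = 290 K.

F = 1 + T_e/T₀ = 1 + 1460/290 = 6.03448
NF = 10 log₁₀(6.03448) = 7.81 dB

7.81 dB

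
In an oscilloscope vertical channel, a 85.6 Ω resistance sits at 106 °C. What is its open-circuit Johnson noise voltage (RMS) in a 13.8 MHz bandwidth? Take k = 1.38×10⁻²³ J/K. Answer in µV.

T = 106 °C + 273.15 = 379.15 K
V_n = √(4kTRB)
4kTRB = 4 × 1.38×10⁻²³ × 379.15 × 8.56×10¹ × 1.38×10⁷ = 2.47×10⁻¹¹ V²
V_n = √(2.47×10⁻¹¹) = 4.97×10⁻⁶ V = 4.97 µV

4.97 µV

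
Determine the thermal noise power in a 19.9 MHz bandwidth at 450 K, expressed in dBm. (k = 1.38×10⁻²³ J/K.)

P_n = kTB = 1.38×10⁻²³ × 450 × 1.99×10⁷ = 1.24×10⁻¹³ W
In dBm: 10 log₁₀(1.24×10⁻¹³ / 10⁻³) = −99.1 dBm

−99.1 dBm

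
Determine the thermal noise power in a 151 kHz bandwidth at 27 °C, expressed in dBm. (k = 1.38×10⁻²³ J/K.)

T = 27 °C + 273.15 = 300.15 K
P_n = kTB = 1.38×10⁻²³ × 300.15 × 1.51×10⁵ = 6.25×10⁻¹⁶ W
In dBm: 10 log₁₀(6.25×10⁻¹⁶ / 10⁻³) = −122.0 dBm

−122.0 dBm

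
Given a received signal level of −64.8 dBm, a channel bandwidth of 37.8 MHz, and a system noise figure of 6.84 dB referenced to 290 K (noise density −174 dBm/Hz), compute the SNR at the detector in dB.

26.6 dB

Noise floor: N = −174 + 10 log₁₀(B) + NF
10 log₁₀(3.78×10⁷) = 75.77 dB
N = −174 + 75.77 + 6.84 = −91.39 dBm
SNR = P_sig − N = −64.8 − (−91.39) = 26.59 dB → 26.6 dB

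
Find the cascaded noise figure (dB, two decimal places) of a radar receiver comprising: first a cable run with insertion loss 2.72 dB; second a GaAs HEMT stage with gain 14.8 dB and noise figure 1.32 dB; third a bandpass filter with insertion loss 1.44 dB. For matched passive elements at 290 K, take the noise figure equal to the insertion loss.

Convert to linear (a loss of L dB is a gain of −L dB): F_i = 10^(NF_i/10), G_i = 10^(G_i,dB/10)
  Stage 1: F_1 = 10^(2.72/10) = 1.871, G_1 = 10^(−2.72/10) = 0.5346
  Stage 2: F_2 = 10^(1.32/10) = 1.355, G_2 = 10^(14.8/10) = 30.20
  Stage 3: F_3 = 10^(1.44/10) = 1.393, G_3 = 10^(−1.44/10) = 0.7178
Friis cascade:
  F = 1.871 + (1.355 − 1)/0.5346 + (1.393 − 1)/16.14 = 2.559
NF = 10 log₁₀(2.559) = 4.08 dB

4.08 dB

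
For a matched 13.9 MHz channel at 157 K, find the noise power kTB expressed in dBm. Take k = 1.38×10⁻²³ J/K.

P_n = kTB = 1.38×10⁻²³ × 157 × 1.39×10⁷ = 3.01×10⁻¹⁴ W
In dBm: 10 log₁₀(3.01×10⁻¹⁴ / 10⁻³) = −105.2 dBm

−105.2 dBm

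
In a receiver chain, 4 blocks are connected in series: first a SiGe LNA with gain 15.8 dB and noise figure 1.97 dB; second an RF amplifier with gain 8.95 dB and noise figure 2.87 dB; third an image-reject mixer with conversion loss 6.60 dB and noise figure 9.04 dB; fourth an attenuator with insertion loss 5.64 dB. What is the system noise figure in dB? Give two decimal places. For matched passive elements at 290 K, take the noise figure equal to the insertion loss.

2.21 dB

Convert to linear (a loss of L dB is a gain of −L dB): F_i = 10^(NF_i/10), G_i = 10^(G_i,dB/10)
  Stage 1: F_1 = 10^(1.97/10) = 1.574, G_1 = 10^(15.8/10) = 38.02
  Stage 2: F_2 = 10^(2.87/10) = 1.936, G_2 = 10^(8.95/10) = 7.852
  Stage 3: F_3 = 10^(9.04/10) = 8.017, G_3 = 10^(−6.60/10) = 0.2188
  Stage 4: F_4 = 10^(5.64/10) = 3.664, G_4 = 10^(−5.64/10) = 0.2729
Friis cascade:
  F = 1.574 + (1.936 − 1)/38.02 + (8.017 − 1)/298.5 + (3.664 − 1)/65.31 = 1.663
NF = 10 log₁₀(1.663) = 2.21 dB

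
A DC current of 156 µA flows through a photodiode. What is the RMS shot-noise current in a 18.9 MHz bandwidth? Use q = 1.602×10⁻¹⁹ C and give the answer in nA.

I_n = √(2qI·B)
2qI·B = 2 × 1.602×10⁻¹⁹ × 1.56×10⁻⁴ × 1.89×10⁷ = 9.45×10⁻¹⁶ A²
I_n = √(9.45×10⁻¹⁶) = 3.07×10⁻⁸ A = 30.7 nA

30.7 nA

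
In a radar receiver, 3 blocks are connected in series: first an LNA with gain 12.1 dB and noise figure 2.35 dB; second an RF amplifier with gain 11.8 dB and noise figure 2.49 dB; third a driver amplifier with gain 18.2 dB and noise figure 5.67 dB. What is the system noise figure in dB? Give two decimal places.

Convert to linear (a loss of L dB is a gain of −L dB): F_i = 10^(NF_i/10), G_i = 10^(G_i,dB/10)
  Stage 1: F_1 = 10^(2.35/10) = 1.718, G_1 = 10^(12.1/10) = 16.22
  Stage 2: F_2 = 10^(2.49/10) = 1.774, G_2 = 10^(11.8/10) = 15.14
  Stage 3: F_3 = 10^(5.67/10) = 3.690, G_3 = 10^(18.2/10) = 66.07
Friis cascade:
  F = 1.718 + (1.774 − 1)/16.22 + (3.690 − 1)/245.5 = 1.777
NF = 10 log₁₀(1.777) = 2.50 dB

2.50 dB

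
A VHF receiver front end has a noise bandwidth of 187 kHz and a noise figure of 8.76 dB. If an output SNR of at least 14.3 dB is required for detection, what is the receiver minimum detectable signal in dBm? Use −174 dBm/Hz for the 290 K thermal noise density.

−98.2 dBm

Sensitivity = −174 + 10 log₁₀(B) + NF + SNR_min
= −174 + 52.72 + 8.76 + 14.3
= −98.22 dBm → −98.2 dBm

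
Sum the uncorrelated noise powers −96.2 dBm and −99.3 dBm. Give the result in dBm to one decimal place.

−94.5 dBm

Convert to linear, add, convert back:
P₁ = 2.40×10⁻¹³ W, P₂ = 1.17×10⁻¹³ W
P_tot = 3.57×10⁻¹³ W → 10 log₁₀(P_tot / 10⁻³) = −94.5 dBm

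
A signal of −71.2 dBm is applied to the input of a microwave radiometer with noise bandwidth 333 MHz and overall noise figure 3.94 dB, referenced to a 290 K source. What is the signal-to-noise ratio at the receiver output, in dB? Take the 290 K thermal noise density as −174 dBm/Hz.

Noise floor: N = −174 + 10 log₁₀(B) + NF
10 log₁₀(3.33×10⁸) = 85.22 dB
N = −174 + 85.22 + 3.94 = −84.84 dBm
SNR = P_sig − N = −71.2 − (−84.84) = 13.64 dB → 13.6 dB

13.6 dB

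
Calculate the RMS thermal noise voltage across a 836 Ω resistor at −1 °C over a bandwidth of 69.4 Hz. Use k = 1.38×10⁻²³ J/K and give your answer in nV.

29.5 nV

T = −1 °C + 273.15 = 272.15 K
V_n = √(4kTRB)
4kTRB = 4 × 1.38×10⁻²³ × 272.15 × 8.36×10² × 6.94×10¹ = 8.72×10⁻¹⁶ V²
V_n = √(8.72×10⁻¹⁶) = 2.95×10⁻⁸ V = 29.5 nV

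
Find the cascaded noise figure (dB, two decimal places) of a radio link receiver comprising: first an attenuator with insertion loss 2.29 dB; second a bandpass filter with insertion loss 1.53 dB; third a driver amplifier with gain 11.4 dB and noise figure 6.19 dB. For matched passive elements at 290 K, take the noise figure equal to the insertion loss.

10.01 dB

Convert to linear (a loss of L dB is a gain of −L dB): F_i = 10^(NF_i/10), G_i = 10^(G_i,dB/10)
  Stage 1: F_1 = 10^(2.29/10) = 1.694, G_1 = 10^(−2.29/10) = 0.5902
  Stage 2: F_2 = 10^(1.53/10) = 1.422, G_2 = 10^(−1.53/10) = 0.7031
  Stage 3: F_3 = 10^(6.19/10) = 4.159, G_3 = 10^(11.4/10) = 13.80
Friis cascade:
  F = 1.694 + (1.422 − 1)/0.5902 + (4.159 − 1)/0.4150 = 10.02
NF = 10 log₁₀(10.02) = 10.01 dB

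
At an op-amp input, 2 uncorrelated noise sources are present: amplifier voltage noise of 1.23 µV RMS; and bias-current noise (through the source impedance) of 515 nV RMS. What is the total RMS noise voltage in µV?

Uncorrelated sources add in power (mean-square): V_tot = √(ΣV_i²)
V_tot = √[(1.23×10⁻⁶)² + (5.15×10⁻⁷)²] = 1.33×10⁻⁶ V = 1.33 µV

1.33 µV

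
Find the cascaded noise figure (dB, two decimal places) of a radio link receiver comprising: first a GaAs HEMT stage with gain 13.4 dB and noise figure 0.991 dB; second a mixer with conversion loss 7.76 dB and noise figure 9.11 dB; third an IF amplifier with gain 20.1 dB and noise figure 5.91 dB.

3.76 dB

Convert to linear (a loss of L dB is a gain of −L dB): F_i = 10^(NF_i/10), G_i = 10^(G_i,dB/10)
  Stage 1: F_1 = 10^(0.991/10) = 1.256, G_1 = 10^(13.4/10) = 21.88
  Stage 2: F_2 = 10^(9.11/10) = 8.147, G_2 = 10^(−7.76/10) = 0.1675
  Stage 3: F_3 = 10^(5.91/10) = 3.899, G_3 = 10^(20.1/10) = 102.3
Friis cascade:
  F = 1.256 + (8.147 − 1)/21.88 + (3.899 − 1)/3.664 = 2.374
NF = 10 log₁₀(2.374) = 3.76 dB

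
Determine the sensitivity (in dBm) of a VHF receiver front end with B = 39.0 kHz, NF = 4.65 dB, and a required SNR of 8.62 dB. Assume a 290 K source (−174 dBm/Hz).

Sensitivity = −174 + 10 log₁₀(B) + NF + SNR_min
= −174 + 45.91 + 4.65 + 8.62
= −114.82 dBm → −114.8 dBm

−114.8 dBm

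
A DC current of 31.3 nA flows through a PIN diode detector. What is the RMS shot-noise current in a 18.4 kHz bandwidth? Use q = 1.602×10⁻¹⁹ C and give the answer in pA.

13.6 pA

I_n = √(2qI·B)
2qI·B = 2 × 1.602×10⁻¹⁹ × 3.13×10⁻⁸ × 1.84×10⁴ = 1.85×10⁻²² A²
I_n = √(1.85×10⁻²²) = 1.36×10⁻¹¹ A = 13.6 pA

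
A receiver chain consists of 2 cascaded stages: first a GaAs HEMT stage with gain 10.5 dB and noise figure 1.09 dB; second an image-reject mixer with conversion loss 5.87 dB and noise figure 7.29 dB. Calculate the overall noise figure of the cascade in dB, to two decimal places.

Convert to linear (a loss of L dB is a gain of −L dB): F_i = 10^(NF_i/10), G_i = 10^(G_i,dB/10)
  Stage 1: F_1 = 10^(1.09/10) = 1.285, G_1 = 10^(10.5/10) = 11.22
  Stage 2: F_2 = 10^(7.29/10) = 5.358, G_2 = 10^(−5.87/10) = 0.2588
Friis cascade:
  F = 1.285 + (5.358 − 1)/11.22 = 1.674
NF = 10 log₁₀(1.674) = 2.24 dB

2.24 dB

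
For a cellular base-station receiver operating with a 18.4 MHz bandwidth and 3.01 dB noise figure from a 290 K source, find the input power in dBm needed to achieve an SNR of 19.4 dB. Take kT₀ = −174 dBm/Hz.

−78.9 dBm

Sensitivity = −174 + 10 log₁₀(B) + NF + SNR_min
= −174 + 72.65 + 3.01 + 19.4
= −78.94 dBm → −78.9 dBm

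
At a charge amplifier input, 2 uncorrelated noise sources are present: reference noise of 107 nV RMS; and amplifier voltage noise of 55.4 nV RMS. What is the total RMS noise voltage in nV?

120 nV

Uncorrelated sources add in power (mean-square): V_tot = √(ΣV_i²)
V_tot = √[(1.07×10⁻⁷)² + (5.54×10⁻⁸)²] = 1.20×10⁻⁷ V = 120 nV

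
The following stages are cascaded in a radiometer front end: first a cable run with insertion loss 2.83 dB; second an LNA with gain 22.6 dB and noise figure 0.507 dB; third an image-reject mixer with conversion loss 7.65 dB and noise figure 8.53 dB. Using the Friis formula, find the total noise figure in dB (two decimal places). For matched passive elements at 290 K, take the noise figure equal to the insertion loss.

Convert to linear (a loss of L dB is a gain of −L dB): F_i = 10^(NF_i/10), G_i = 10^(G_i,dB/10)
  Stage 1: F_1 = 10^(2.83/10) = 1.919, G_1 = 10^(−2.83/10) = 0.5212
  Stage 2: F_2 = 10^(0.507/10) = 1.124, G_2 = 10^(22.6/10) = 182.0
  Stage 3: F_3 = 10^(8.53/10) = 7.129, G_3 = 10^(−7.65/10) = 0.1718
Friis cascade:
  F = 1.919 + (1.124 − 1)/0.5212 + (7.129 − 1)/94.84 = 2.221
NF = 10 log₁₀(2.221) = 3.47 dB

3.47 dB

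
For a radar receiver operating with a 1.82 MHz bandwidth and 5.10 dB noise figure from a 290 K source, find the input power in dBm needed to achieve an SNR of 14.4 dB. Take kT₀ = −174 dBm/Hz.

Sensitivity = −174 + 10 log₁₀(B) + NF + SNR_min
= −174 + 62.6 + 5.10 + 14.4
= −91.90 dBm → −91.9 dBm

−91.9 dBm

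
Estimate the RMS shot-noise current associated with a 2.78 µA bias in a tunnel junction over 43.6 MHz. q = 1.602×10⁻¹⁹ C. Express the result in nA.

I_n = √(2qI·B)
2qI·B = 2 × 1.602×10⁻¹⁹ × 2.78×10⁻⁶ × 4.36×10⁷ = 3.88×10⁻¹⁷ A²
I_n = √(3.88×10⁻¹⁷) = 6.23×10⁻⁹ A = 6.23 nA

6.23 nA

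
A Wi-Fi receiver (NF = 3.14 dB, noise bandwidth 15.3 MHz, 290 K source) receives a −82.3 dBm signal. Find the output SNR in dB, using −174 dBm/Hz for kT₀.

Noise floor: N = −174 + 10 log₁₀(B) + NF
10 log₁₀(1.53×10⁷) = 71.85 dB
N = −174 + 71.85 + 3.14 = −99.01 dBm
SNR = P_sig − N = −82.3 − (−99.01) = 16.71 dB → 16.7 dB

16.7 dB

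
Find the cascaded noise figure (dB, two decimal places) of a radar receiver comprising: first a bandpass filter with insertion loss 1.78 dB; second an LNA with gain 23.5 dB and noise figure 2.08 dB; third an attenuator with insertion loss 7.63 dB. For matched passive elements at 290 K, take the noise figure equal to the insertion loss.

3.92 dB

Convert to linear (a loss of L dB is a gain of −L dB): F_i = 10^(NF_i/10), G_i = 10^(G_i,dB/10)
  Stage 1: F_1 = 10^(1.78/10) = 1.507, G_1 = 10^(−1.78/10) = 0.6637
  Stage 2: F_2 = 10^(2.08/10) = 1.614, G_2 = 10^(23.5/10) = 223.9
  Stage 3: F_3 = 10^(7.63/10) = 5.794, G_3 = 10^(−7.63/10) = 0.1726
Friis cascade:
  F = 1.507 + (1.614 − 1)/0.6637 + (5.794 − 1)/148.6 = 2.464
NF = 10 log₁₀(2.464) = 3.92 dB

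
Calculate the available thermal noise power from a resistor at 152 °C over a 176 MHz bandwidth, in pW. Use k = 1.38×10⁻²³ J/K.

T = 152 °C + 273.15 = 425.15 K
P_n = kTB = 1.38×10⁻²³ × 425.15 × 1.76×10⁸ = 1.03×10⁻¹² W = 1.03 pW

1.03 pW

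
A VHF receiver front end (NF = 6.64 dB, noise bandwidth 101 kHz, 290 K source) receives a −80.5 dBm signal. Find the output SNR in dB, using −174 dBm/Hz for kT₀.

36.8 dB

Noise floor: N = −174 + 10 log₁₀(B) + NF
10 log₁₀(1.01×10⁵) = 50.04 dB
N = −174 + 50.04 + 6.64 = −117.32 dBm
SNR = P_sig − N = −80.5 − (−117.32) = 36.82 dB → 36.8 dB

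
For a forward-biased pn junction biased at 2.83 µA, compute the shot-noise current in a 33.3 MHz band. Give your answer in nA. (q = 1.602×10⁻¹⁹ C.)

I_n = √(2qI·B)
2qI·B = 2 × 1.602×10⁻¹⁹ × 2.83×10⁻⁶ × 3.33×10⁷ = 3.02×10⁻¹⁷ A²
I_n = √(3.02×10⁻¹⁷) = 5.49×10⁻⁹ A = 5.49 nA

5.49 nA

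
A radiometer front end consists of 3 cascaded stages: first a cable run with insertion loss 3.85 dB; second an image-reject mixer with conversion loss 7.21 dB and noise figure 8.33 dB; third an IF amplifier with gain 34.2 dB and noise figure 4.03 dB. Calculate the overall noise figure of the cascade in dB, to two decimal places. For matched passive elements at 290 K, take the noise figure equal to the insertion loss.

Convert to linear (a loss of L dB is a gain of −L dB): F_i = 10^(NF_i/10), G_i = 10^(G_i,dB/10)
  Stage 1: F_1 = 10^(3.85/10) = 2.427, G_1 = 10^(−3.85/10) = 0.4121
  Stage 2: F_2 = 10^(8.33/10) = 6.808, G_2 = 10^(−7.21/10) = 0.1901
  Stage 3: F_3 = 10^(4.03/10) = 2.529, G_3 = 10^(34.2/10) = 2630
Friis cascade:
  F = 2.427 + (6.808 − 1)/0.4121 + (2.529 − 1)/0.07834 = 36.04
NF = 10 log₁₀(36.04) = 15.57 dB

15.57 dB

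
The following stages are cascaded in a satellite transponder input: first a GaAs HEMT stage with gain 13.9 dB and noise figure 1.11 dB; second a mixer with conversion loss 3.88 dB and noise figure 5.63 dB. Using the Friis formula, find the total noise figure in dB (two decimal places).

Convert to linear (a loss of L dB is a gain of −L dB): F_i = 10^(NF_i/10), G_i = 10^(G_i,dB/10)
  Stage 1: F_1 = 10^(1.11/10) = 1.291, G_1 = 10^(13.9/10) = 24.55
  Stage 2: F_2 = 10^(5.63/10) = 3.656, G_2 = 10^(−3.88/10) = 0.4093
Friis cascade:
  F = 1.291 + (3.656 − 1)/24.55 = 1.399
NF = 10 log₁₀(1.399) = 1.46 dB

1.46 dB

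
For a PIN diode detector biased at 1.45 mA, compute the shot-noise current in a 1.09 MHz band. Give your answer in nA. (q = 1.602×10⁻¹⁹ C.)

I_n = √(2qI·B)
2qI·B = 2 × 1.602×10⁻¹⁹ × 1.45×10⁻³ × 1.09×10⁶ = 5.06×10⁻¹⁶ A²
I_n = √(5.06×10⁻¹⁶) = 2.25×10⁻⁸ A = 22.5 nA

22.5 nA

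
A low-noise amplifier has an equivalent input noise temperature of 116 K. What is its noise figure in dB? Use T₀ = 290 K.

1.46 dB

F = 1 + T_e/T₀ = 1 + 116/290 = 1.4
NF = 10 log₁₀(1.4) = 1.46 dB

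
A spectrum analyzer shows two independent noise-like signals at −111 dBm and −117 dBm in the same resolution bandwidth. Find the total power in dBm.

−110.0 dBm

Convert to linear, add, convert back:
P₁ = 7.94×10⁻¹⁵ W, P₂ = 2.00×10⁻¹⁵ W
P_tot = 9.94×10⁻¹⁵ W → 10 log₁₀(P_tot / 10⁻³) = −110.0 dBm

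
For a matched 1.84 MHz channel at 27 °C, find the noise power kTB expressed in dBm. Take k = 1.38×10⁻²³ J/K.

T = 27 °C + 273.15 = 300.15 K
P_n = kTB = 1.38×10⁻²³ × 300.15 × 1.84×10⁶ = 7.62×10⁻¹⁵ W
In dBm: 10 log₁₀(7.62×10⁻¹⁵ / 10⁻³) = −111.2 dBm

−111.2 dBm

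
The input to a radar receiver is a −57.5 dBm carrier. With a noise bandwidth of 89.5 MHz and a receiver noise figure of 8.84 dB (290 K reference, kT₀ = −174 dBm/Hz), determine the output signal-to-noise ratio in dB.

Noise floor: N = −174 + 10 log₁₀(B) + NF
10 log₁₀(8.95×10⁷) = 79.52 dB
N = −174 + 79.52 + 8.84 = −85.64 dBm
SNR = P_sig − N = −57.5 − (−85.64) = 28.14 dB → 28.1 dB

28.1 dB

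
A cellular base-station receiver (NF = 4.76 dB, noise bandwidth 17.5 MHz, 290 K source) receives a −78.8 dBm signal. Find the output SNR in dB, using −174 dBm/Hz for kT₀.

Noise floor: N = −174 + 10 log₁₀(B) + NF
10 log₁₀(1.75×10⁷) = 72.43 dB
N = −174 + 72.43 + 4.76 = −96.81 dBm
SNR = P_sig − N = −78.8 − (−96.81) = 18.01 dB → 18.0 dB

18.0 dB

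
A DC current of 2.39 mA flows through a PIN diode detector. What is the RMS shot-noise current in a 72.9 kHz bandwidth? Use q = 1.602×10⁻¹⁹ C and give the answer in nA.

7.47 nA

I_n = √(2qI·B)
2qI·B = 2 × 1.602×10⁻¹⁹ × 2.39×10⁻³ × 7.29×10⁴ = 5.58×10⁻¹⁷ A²
I_n = √(5.58×10⁻¹⁷) = 7.47×10⁻⁹ A = 7.47 nA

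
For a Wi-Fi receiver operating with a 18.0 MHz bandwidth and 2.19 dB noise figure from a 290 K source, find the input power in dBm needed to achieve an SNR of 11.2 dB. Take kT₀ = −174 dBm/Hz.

Sensitivity = −174 + 10 log₁₀(B) + NF + SNR_min
= −174 + 72.55 + 2.19 + 11.2
= −88.06 dBm → −88.1 dBm

−88.1 dBm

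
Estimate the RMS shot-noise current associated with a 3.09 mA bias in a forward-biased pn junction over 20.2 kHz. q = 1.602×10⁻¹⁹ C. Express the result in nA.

I_n = √(2qI·B)
2qI·B = 2 × 1.602×10⁻¹⁹ × 3.09×10⁻³ × 2.02×10⁴ = 2.00×10⁻¹⁷ A²
I_n = √(2.00×10⁻¹⁷) = 4.47×10⁻⁹ A = 4.47 nA

4.47 nA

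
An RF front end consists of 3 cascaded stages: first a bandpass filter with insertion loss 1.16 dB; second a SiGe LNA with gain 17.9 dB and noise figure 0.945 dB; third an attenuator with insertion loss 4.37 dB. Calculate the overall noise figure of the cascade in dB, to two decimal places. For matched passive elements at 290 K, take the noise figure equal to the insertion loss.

Convert to linear (a loss of L dB is a gain of −L dB): F_i = 10^(NF_i/10), G_i = 10^(G_i,dB/10)
  Stage 1: F_1 = 10^(1.16/10) = 1.306, G_1 = 10^(−1.16/10) = 0.7656
  Stage 2: F_2 = 10^(0.945/10) = 1.243, G_2 = 10^(17.9/10) = 61.66
  Stage 3: F_3 = 10^(4.37/10) = 2.735, G_3 = 10^(−4.37/10) = 0.3656
Friis cascade:
  F = 1.306 + (1.243 − 1)/0.7656 + (2.735 − 1)/47.21 = 1.660
NF = 10 log₁₀(1.660) = 2.20 dB

2.20 dB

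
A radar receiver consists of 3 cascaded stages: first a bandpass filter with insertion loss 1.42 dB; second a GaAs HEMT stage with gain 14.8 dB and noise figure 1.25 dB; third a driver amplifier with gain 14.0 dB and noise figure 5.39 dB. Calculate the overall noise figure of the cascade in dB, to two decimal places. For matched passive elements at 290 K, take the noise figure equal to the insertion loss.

Convert to linear (a loss of L dB is a gain of −L dB): F_i = 10^(NF_i/10), G_i = 10^(G_i,dB/10)
  Stage 1: F_1 = 10^(1.42/10) = 1.387, G_1 = 10^(−1.42/10) = 0.7211
  Stage 2: F_2 = 10^(1.25/10) = 1.334, G_2 = 10^(14.8/10) = 30.20
  Stage 3: F_3 = 10^(5.39/10) = 3.459, G_3 = 10^(14.0/10) = 25.12
Friis cascade:
  F = 1.387 + (1.334 − 1)/0.7211 + (3.459 − 1)/21.78 = 1.962
NF = 10 log₁₀(1.962) = 2.93 dB

2.93 dB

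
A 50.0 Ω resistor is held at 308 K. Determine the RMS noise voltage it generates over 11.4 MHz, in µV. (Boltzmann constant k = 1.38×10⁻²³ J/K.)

V_n = √(4kTRB)
4kTRB = 4 × 1.38×10⁻²³ × 308 × 5.00×10¹ × 1.14×10⁷ = 9.69×10⁻¹² V²
V_n = √(9.69×10⁻¹²) = 3.11×10⁻⁶ V = 3.11 µV

3.11 µV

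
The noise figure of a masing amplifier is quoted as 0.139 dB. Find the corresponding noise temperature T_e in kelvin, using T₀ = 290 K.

9.43 K

F = 10^(0.139/10) = 1.03252
T_e = (F − 1)·T₀ = (1.03252 − 1) × 290 = 9.43 K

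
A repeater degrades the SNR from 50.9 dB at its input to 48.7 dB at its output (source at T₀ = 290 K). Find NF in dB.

NF (dB) = SNR_in(dB) − SNR_out(dB) when the source is at T₀
NF = 50.9 − 48.7 = 2.2 dB

2.2 dB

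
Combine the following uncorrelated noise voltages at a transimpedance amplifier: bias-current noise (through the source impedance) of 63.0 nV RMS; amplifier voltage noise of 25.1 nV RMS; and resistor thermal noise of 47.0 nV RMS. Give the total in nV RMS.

Uncorrelated sources add in power (mean-square): V_tot = √(ΣV_i²)
V_tot = √[(6.30×10⁻⁸)² + (2.51×10⁻⁸)² + (4.70×10⁻⁸)²] = 8.25×10⁻⁸ V = 82.5 nV

82.5 nV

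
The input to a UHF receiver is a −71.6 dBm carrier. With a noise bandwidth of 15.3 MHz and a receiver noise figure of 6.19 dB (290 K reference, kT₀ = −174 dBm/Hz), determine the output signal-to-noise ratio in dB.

24.4 dB

Noise floor: N = −174 + 10 log₁₀(B) + NF
10 log₁₀(1.53×10⁷) = 71.85 dB
N = −174 + 71.85 + 6.19 = −95.96 dBm
SNR = P_sig − N = −71.6 − (−95.96) = 24.36 dB → 24.4 dB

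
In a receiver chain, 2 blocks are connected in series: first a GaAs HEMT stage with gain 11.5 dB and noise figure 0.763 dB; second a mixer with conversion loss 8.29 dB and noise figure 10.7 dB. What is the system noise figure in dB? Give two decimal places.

Convert to linear (a loss of L dB is a gain of −L dB): F_i = 10^(NF_i/10), G_i = 10^(G_i,dB/10)
  Stage 1: F_1 = 10^(0.763/10) = 1.192, G_1 = 10^(11.5/10) = 14.13
  Stage 2: F_2 = 10^(10.7/10) = 11.75, G_2 = 10^(−8.29/10) = 0.1483
Friis cascade:
  F = 1.192 + (11.75 − 1)/14.13 = 1.953
NF = 10 log₁₀(1.953) = 2.91 dB

2.91 dB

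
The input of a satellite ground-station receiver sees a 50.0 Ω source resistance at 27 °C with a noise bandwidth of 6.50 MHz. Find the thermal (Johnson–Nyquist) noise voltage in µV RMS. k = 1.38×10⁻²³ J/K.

T = 27 °C + 273.15 = 300.15 K
V_n = √(4kTRB)
4kTRB = 4 × 1.38×10⁻²³ × 300.15 × 5.00×10¹ × 6.50×10⁶ = 5.38×10⁻¹² V²
V_n = √(5.38×10⁻¹²) = 2.32×10⁻⁶ V = 2.32 µV

2.32 µV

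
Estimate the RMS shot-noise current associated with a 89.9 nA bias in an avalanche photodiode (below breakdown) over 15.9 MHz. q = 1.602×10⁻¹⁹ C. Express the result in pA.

677 pA

I_n = √(2qI·B)
2qI·B = 2 × 1.602×10⁻¹⁹ × 8.99×10⁻⁸ × 1.59×10⁷ = 4.58×10⁻¹⁹ A²
I_n = √(4.58×10⁻¹⁹) = 6.77×10⁻¹⁰ A = 677 pA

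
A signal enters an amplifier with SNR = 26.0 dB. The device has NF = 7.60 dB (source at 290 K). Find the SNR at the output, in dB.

By definition F = SNR_in/SNR_out, so in dB: SNR_out = SNR_in − NF
SNR_out = 26.0 − 7.60 = 18.40 dB

18.40 dB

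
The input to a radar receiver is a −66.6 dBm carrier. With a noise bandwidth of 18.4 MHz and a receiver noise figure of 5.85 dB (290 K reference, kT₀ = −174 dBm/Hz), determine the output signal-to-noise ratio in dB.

28.9 dB

Noise floor: N = −174 + 10 log₁₀(B) + NF
10 log₁₀(1.84×10⁷) = 72.65 dB
N = −174 + 72.65 + 5.85 = −95.50 dBm
SNR = P_sig − N = −66.6 − (−95.50) = 28.90 dB → 28.9 dB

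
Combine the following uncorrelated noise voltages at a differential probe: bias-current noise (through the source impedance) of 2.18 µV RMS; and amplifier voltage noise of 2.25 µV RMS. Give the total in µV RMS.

3.13 µV

Uncorrelated sources add in power (mean-square): V_tot = √(ΣV_i²)
V_tot = √[(2.18×10⁻⁶)² + (2.25×10⁻⁶)²] = 3.13×10⁻⁶ V = 3.13 µV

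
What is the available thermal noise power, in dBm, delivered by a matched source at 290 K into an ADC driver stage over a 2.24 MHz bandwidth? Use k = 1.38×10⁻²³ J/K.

−110.5 dBm

P_n = kTB = 1.38×10⁻²³ × 290 × 2.24×10⁶ = 8.96×10⁻¹⁵ W
In dBm: 10 log₁₀(8.96×10⁻¹⁵ / 10⁻³) = −110.5 dBm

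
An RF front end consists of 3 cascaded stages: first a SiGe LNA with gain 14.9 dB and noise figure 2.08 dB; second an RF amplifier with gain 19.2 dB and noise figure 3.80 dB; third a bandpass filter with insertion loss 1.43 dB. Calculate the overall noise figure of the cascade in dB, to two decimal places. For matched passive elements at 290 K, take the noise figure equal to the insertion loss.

Convert to linear (a loss of L dB is a gain of −L dB): F_i = 10^(NF_i/10), G_i = 10^(G_i,dB/10)
  Stage 1: F_1 = 10^(2.08/10) = 1.614, G_1 = 10^(14.9/10) = 30.90
  Stage 2: F_2 = 10^(3.80/10) = 2.399, G_2 = 10^(19.2/10) = 83.18
  Stage 3: F_3 = 10^(1.43/10) = 1.390, G_3 = 10^(−1.43/10) = 0.7194
Friis cascade:
  F = 1.614 + (2.399 − 1)/30.90 + (1.390 − 1)/2570 = 1.660
NF = 10 log₁₀(1.660) = 2.20 dB

2.20 dB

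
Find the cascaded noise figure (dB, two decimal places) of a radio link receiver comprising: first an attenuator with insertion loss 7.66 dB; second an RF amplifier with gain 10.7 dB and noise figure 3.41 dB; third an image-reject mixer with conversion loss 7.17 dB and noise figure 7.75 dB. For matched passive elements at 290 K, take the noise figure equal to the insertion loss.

Convert to linear (a loss of L dB is a gain of −L dB): F_i = 10^(NF_i/10), G_i = 10^(G_i,dB/10)
  Stage 1: F_1 = 10^(7.66/10) = 5.834, G_1 = 10^(−7.66/10) = 0.1714
  Stage 2: F_2 = 10^(3.41/10) = 2.193, G_2 = 10^(10.7/10) = 11.75
  Stage 3: F_3 = 10^(7.75/10) = 5.957, G_3 = 10^(−7.17/10) = 0.1919
Friis cascade:
  F = 5.834 + (2.193 − 1)/0.1714 + (5.957 − 1)/2.014 = 15.26
NF = 10 log₁₀(15.26) = 11.83 dB

11.83 dB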